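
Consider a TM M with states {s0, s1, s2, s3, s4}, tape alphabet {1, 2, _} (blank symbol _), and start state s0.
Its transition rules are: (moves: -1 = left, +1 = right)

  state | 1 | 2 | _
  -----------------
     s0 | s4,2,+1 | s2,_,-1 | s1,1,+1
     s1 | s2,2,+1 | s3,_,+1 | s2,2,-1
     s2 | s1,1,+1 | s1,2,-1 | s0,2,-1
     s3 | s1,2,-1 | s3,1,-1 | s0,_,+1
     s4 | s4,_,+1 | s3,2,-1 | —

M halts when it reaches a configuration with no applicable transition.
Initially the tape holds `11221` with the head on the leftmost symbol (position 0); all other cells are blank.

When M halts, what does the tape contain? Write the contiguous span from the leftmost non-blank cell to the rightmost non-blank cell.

state=s0 head=0 tape=__[1]1221_   (s0,1)→(s4,2,+1)
state=s4 head=1 tape=__2[1]221_   (s4,1)→(s4,_,+1)
state=s4 head=2 tape=__2_[2]21_   (s4,2)→(s3,2,-1)
state=s3 head=1 tape=__2[_]221_   (s3,_)→(s0,_,+1)
state=s0 head=2 tape=__2_[2]21_   (s0,2)→(s2,_,-1)
state=s2 head=1 tape=__2[_]_21_   (s2,_)→(s0,2,-1)
state=s0 head=0 tape=__[2]2_21_   (s0,2)→(s2,_,-1)
state=s2 head=-1 tape=_[_]_2_21_   (s2,_)→(s0,2,-1)
state=s0 head=-2 tape=[_]2_2_21_   (s0,_)→(s1,1,+1)
state=s1 head=-1 tape=1[2]_2_21_   (s1,2)→(s3,_,+1)
state=s3 head=0 tape=1_[_]2_21_   (s3,_)→(s0,_,+1)
state=s0 head=1 tape=1__[2]_21_   (s0,2)→(s2,_,-1)
state=s2 head=0 tape=1_[_]__21_   (s2,_)→(s0,2,-1)
state=s0 head=-1 tape=1[_]2__21_   (s0,_)→(s1,1,+1)
state=s1 head=0 tape=11[2]__21_   (s1,2)→(s3,_,+1)
state=s3 head=1 tape=11_[_]_21_   (s3,_)→(s0,_,+1)
state=s0 head=2 tape=11__[_]21_   (s0,_)→(s1,1,+1)
state=s1 head=3 tape=11__1[2]1_   (s1,2)→(s3,_,+1)
state=s3 head=4 tape=11__1_[1]_   (s3,1)→(s1,2,-1)
state=s1 head=3 tape=11__1[_]2_   (s1,_)→(s2,2,-1)
state=s2 head=2 tape=11__[1]22_   (s2,1)→(s1,1,+1)
state=s1 head=3 tape=11__1[2]2_   (s1,2)→(s3,_,+1)
state=s3 head=4 tape=11__1_[2]_   (s3,2)→(s3,1,-1)
state=s3 head=3 tape=11__1[_]1_   (s3,_)→(s0,_,+1)
state=s0 head=4 tape=11__1_[1]_   (s0,1)→(s4,2,+1)
state=s4 head=5 tape=11__1_2[_]
The non-blank tape span at halt is 11__1_2.

11__1_2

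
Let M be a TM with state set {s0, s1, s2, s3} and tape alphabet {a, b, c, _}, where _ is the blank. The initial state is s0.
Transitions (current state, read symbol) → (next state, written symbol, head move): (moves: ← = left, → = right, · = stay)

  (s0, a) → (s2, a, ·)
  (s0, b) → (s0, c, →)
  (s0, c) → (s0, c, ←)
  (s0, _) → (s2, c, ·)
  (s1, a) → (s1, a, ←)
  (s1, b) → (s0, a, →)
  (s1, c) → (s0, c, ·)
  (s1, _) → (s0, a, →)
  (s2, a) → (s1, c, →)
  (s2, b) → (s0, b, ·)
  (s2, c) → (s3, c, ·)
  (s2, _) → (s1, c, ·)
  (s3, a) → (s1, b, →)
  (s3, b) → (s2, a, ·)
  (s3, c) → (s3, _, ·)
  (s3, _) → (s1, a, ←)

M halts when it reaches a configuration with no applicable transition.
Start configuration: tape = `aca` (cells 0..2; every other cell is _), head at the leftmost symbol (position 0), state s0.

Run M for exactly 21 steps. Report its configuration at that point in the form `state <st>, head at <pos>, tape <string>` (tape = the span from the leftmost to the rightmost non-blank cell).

s0 | ___[a]ca   read a → write a, move ·, go to s2
s2 | ___[a]ca   read a → write c, move →, go to s1
s1 | ___c[c]a   read c → write c, move ·, go to s0
s0 | ___c[c]a   read c → write c, move ←, go to s0
s0 | ___[c]ca   read c → write c, move ←, go to s0
s0 | __[_]cca   read _ → write c, move ·, go to s2
s2 | __[c]cca   read c → write c, move ·, go to s3
s3 | __[c]cca   read c → write _, move ·, go to s3
s3 | __[_]cca   read _ → write a, move ←, go to s1
s1 | _[_]acca   read _ → write a, move →, go to s0
s0 | _a[a]cca   read a → write a, move ·, go to s2
s2 | _a[a]cca   read a → write c, move →, go to s1
s1 | _ac[c]ca   read c → write c, move ·, go to s0
s0 | _ac[c]ca   read c → write c, move ←, go to s0
s0 | _a[c]cca   read c → write c, move ←, go to s0
s0 | _[a]ccca   read a → write a, move ·, go to s2
s2 | _[a]ccca   read a → write c, move →, go to s1
s1 | _c[c]cca   read c → write c, move ·, go to s0
s0 | _c[c]cca   read c → write c, move ←, go to s0
s0 | _[c]ccca   read c → write c, move ←, go to s0
s0 | [_]cccca   read _ → write c, move ·, go to s2
s2 | [c]cccca
After 21 steps: state s2, head at -3, tape ccccca.

state s2, head at -3, tape ccccca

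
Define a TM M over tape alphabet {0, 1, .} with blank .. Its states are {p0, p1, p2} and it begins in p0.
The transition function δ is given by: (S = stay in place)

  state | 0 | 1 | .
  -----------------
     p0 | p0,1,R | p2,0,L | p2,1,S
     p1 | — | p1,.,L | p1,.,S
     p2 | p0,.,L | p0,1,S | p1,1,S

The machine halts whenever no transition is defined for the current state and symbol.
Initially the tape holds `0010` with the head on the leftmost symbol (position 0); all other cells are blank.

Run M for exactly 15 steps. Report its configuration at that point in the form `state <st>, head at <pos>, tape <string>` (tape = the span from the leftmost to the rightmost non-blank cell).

state p1, head at -2, tape 0000

p0 | ..[0]010   read 0 → write 1, move R, go to p0
p0 | ..1[0]10   read 0 → write 1, move R, go to p0
p0 | ..11[1]0   read 1 → write 0, move L, go to p2
p2 | ..1[1]00   read 1 → write 1, move S, go to p0
p0 | ..1[1]00   read 1 → write 0, move L, go to p2
p2 | ..[1]000   read 1 → write 1, move S, go to p0
p0 | ..[1]000   read 1 → write 0, move L, go to p2
p2 | .[.]0000   read . → write 1, move S, go to p1
p1 | .[1]0000   read 1 → write ., move L, go to p1
p1 | [.].0000   read . → write ., move S, go to p1
p1 | [.].0000   read . → write ., move S, go to p1
p1 | [.].0000   read . → write ., move S, go to p1
p1 | [.].0000   read . → write ., move S, go to p1
p1 | [.].0000   read . → write ., move S, go to p1
p1 | [.].0000   read . → write ., move S, go to p1
p1 | [.].0000
After 15 steps: state p1, head at -2, tape 0000.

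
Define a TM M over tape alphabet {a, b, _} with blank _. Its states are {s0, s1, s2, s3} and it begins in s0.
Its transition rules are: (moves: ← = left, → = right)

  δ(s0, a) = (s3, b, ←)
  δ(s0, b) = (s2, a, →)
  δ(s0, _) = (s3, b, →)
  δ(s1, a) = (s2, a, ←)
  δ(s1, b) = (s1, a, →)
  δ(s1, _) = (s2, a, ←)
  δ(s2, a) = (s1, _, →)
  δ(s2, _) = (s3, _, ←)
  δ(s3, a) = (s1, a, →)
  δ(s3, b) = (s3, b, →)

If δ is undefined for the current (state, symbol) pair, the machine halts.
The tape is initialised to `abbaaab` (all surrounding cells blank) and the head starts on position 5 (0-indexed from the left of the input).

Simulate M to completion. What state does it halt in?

s3

state=s0 head=5 tape=abbaa[a]b_   (s0,a)→(s3,b,←)
state=s3 head=4 tape=abba[a]bb_   (s3,a)→(s1,a,→)
state=s1 head=5 tape=abbaa[b]b_   (s1,b)→(s1,a,→)
state=s1 head=6 tape=abbaaa[b]_   (s1,b)→(s1,a,→)
state=s1 head=7 tape=abbaaaa[_]   (s1,_)→(s2,a,←)
state=s2 head=6 tape=abbaaa[a]a   (s2,a)→(s1,_,→)
state=s1 head=7 tape=abbaaa_[a]   (s1,a)→(s2,a,←)
state=s2 head=6 tape=abbaaa[_]a   (s2,_)→(s3,_,←)
state=s3 head=5 tape=abbaa[a]_a   (s3,a)→(s1,a,→)
state=s1 head=6 tape=abbaaa[_]a   (s1,_)→(s2,a,←)
state=s2 head=5 tape=abbaa[a]aa   (s2,a)→(s1,_,→)
state=s1 head=6 tape=abbaa_[a]a   (s1,a)→(s2,a,←)
state=s2 head=5 tape=abbaa[_]aa   (s2,_)→(s3,_,←)
state=s3 head=4 tape=abba[a]_aa   (s3,a)→(s1,a,→)
state=s1 head=5 tape=abbaa[_]aa   (s1,_)→(s2,a,←)
state=s2 head=4 tape=abba[a]aaa   (s2,a)→(s1,_,→)
state=s1 head=5 tape=abba_[a]aa   (s1,a)→(s2,a,←)
state=s2 head=4 tape=abba[_]aaa   (s2,_)→(s3,_,←)
state=s3 head=3 tape=abb[a]_aaa   (s3,a)→(s1,a,→)
state=s1 head=4 tape=abba[_]aaa   (s1,_)→(s2,a,←)
state=s2 head=3 tape=abb[a]aaaa   (s2,a)→(s1,_,→)
state=s1 head=4 tape=abb_[a]aaa   (s1,a)→(s2,a,←)
state=s2 head=3 tape=abb[_]aaaa   (s2,_)→(s3,_,←)
state=s3 head=2 tape=ab[b]_aaaa   (s3,b)→(s3,b,→)
state=s3 head=3 tape=abb[_]aaaa
No transition is defined for (s3, _); M halts in state s3.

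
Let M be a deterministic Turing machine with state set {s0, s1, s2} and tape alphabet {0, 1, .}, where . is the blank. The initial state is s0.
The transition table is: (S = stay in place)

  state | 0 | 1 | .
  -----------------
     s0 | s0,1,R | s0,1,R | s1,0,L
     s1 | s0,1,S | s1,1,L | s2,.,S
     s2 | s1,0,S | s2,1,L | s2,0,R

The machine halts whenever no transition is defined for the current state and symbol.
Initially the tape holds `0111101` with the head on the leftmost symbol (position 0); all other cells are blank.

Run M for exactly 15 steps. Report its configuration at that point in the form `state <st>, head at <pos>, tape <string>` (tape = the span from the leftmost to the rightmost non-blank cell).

s0 | .[0]111101.   read 0 → write 1, move R, go to s0
s0 | .1[1]11101.   read 1 → write 1, move R, go to s0
s0 | .11[1]1101.   read 1 → write 1, move R, go to s0
s0 | .111[1]101.   read 1 → write 1, move R, go to s0
s0 | .1111[1]01.   read 1 → write 1, move R, go to s0
s0 | .11111[0]1.   read 0 → write 1, move R, go to s0
s0 | .111111[1].   read 1 → write 1, move R, go to s0
s0 | .1111111[.]   read . → write 0, move L, go to s1
s1 | .111111[1]0   read 1 → write 1, move L, go to s1
s1 | .11111[1]10   read 1 → write 1, move L, go to s1
s1 | .1111[1]110   read 1 → write 1, move L, go to s1
s1 | .111[1]1110   read 1 → write 1, move L, go to s1
s1 | .11[1]11110   read 1 → write 1, move L, go to s1
s1 | .1[1]111110   read 1 → write 1, move L, go to s1
s1 | .[1]1111110   read 1 → write 1, move L, go to s1
s1 | [.]11111110
After 15 steps: state s1, head at -1, tape 11111110.

state s1, head at -1, tape 11111110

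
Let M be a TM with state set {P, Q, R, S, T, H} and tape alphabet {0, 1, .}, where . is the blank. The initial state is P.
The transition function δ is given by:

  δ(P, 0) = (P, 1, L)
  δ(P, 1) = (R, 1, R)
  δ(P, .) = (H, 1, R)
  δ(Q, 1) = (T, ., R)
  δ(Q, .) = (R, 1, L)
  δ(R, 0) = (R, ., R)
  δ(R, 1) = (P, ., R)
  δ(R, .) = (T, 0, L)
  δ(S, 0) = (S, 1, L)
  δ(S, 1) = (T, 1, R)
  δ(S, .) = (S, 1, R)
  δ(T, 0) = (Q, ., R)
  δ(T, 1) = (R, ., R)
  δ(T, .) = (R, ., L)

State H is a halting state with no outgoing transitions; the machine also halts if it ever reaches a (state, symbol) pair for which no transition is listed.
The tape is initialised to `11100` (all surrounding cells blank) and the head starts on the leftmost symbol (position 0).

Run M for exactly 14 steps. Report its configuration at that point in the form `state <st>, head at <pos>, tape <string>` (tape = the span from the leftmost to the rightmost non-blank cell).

state R, head at 0, tape 1.0.00

P | [1]1100.   read 1 → write 1, move R, go to R
R | 1[1]100.   read 1 → write ., move R, go to P
P | 1.[1]00.   read 1 → write 1, move R, go to R
R | 1.1[0]0.   read 0 → write ., move R, go to R
R | 1.1.[0].   read 0 → write ., move R, go to R
R | 1.1..[.]   read . → write 0, move L, go to T
T | 1.1.[.]0   read . → write ., move L, go to R
R | 1.1[.].0   read . → write 0, move L, go to T
T | 1.[1]0.0   read 1 → write ., move R, go to R
R | 1..[0].0   read 0 → write ., move R, go to R
R | 1...[.]0   read . → write 0, move L, go to T
T | 1..[.]00   read . → write ., move L, go to R
R | 1.[.].00   read . → write 0, move L, go to T
T | 1[.]0.00   read . → write ., move L, go to R
R | [1].0.00
After 14 steps: state R, head at 0, tape 1.0.00.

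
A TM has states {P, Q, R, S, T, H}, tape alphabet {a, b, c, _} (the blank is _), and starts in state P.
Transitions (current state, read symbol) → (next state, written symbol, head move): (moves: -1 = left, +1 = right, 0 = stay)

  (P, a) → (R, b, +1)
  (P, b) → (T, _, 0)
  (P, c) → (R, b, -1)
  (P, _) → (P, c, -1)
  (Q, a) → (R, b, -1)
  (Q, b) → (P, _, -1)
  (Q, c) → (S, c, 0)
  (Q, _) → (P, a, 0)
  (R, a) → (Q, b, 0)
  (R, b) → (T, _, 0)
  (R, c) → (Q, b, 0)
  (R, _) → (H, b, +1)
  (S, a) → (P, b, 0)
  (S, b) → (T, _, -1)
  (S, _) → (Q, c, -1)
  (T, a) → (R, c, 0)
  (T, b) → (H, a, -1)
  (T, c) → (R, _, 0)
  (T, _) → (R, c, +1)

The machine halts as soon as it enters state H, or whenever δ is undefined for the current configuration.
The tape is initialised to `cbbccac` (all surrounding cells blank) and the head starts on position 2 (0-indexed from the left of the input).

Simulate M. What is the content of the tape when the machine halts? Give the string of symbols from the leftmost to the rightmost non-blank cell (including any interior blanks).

state=P head=2 tape=cb[b]ccac   (P,b)→(T,_,0)
state=T head=2 tape=cb[_]ccac   (T,_)→(R,c,+1)
state=R head=3 tape=cbc[c]cac   (R,c)→(Q,b,0)
state=Q head=3 tape=cbc[b]cac   (Q,b)→(P,_,-1)
state=P head=2 tape=cb[c]_cac   (P,c)→(R,b,-1)
state=R head=1 tape=c[b]b_cac   (R,b)→(T,_,0)
state=T head=1 tape=c[_]b_cac   (T,_)→(R,c,+1)
state=R head=2 tape=cc[b]_cac   (R,b)→(T,_,0)
state=T head=2 tape=cc[_]_cac   (T,_)→(R,c,+1)
state=R head=3 tape=ccc[_]cac   (R,_)→(H,b,+1)
state=H head=4 tape=cccb[c]ac
The non-blank tape span at halt is cccbcac.

cccbcac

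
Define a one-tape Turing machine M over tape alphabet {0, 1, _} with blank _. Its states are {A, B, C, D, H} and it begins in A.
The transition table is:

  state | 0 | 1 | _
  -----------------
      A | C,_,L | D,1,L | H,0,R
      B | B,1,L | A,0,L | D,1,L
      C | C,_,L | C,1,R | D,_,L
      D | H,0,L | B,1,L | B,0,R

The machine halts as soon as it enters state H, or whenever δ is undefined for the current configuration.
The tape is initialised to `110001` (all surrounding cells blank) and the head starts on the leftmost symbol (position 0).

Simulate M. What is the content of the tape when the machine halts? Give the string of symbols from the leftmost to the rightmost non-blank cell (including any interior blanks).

01_010001

A | ____[1]10001   read 1 → write 1, move L, go to D
D | ___[_]110001   read _ → write 0, move R, go to B
B | ___0[1]10001   read 1 → write 0, move L, go to A
A | ___[0]010001   read 0 → write _, move L, go to C
C | __[_]_010001   read _ → write _, move L, go to D
D | _[_]__010001   read _ → write 0, move R, go to B
B | _0[_]_010001   read _ → write 1, move L, go to D
D | _[0]1_010001   read 0 → write 0, move L, go to H
H | [_]01_010001
The non-blank tape span at halt is 01_010001.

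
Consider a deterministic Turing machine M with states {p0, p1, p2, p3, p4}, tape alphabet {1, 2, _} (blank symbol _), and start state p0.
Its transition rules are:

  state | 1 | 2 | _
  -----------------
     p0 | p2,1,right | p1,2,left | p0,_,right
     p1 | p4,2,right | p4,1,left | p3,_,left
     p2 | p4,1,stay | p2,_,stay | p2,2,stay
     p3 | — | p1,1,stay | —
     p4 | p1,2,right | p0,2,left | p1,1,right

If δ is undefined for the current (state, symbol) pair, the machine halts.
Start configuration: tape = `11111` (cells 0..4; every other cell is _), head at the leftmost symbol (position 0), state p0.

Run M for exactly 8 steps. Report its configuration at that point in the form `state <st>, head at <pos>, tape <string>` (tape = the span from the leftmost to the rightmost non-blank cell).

state p3, head at 5, tape 122221

p0 | [1]1111__   read 1 → write 1, move right, go to p2
p2 | 1[1]111__   read 1 → write 1, move stay, go to p4
p4 | 1[1]111__   read 1 → write 2, move right, go to p1
p1 | 12[1]11__   read 1 → write 2, move right, go to p4
p4 | 122[1]1__   read 1 → write 2, move right, go to p1
p1 | 1222[1]__   read 1 → write 2, move right, go to p4
p4 | 12222[_]_   read _ → write 1, move right, go to p1
p1 | 122221[_]   read _ → write _, move left, go to p3
p3 | 12222[1]_
After 8 steps: state p3, head at 5, tape 122221.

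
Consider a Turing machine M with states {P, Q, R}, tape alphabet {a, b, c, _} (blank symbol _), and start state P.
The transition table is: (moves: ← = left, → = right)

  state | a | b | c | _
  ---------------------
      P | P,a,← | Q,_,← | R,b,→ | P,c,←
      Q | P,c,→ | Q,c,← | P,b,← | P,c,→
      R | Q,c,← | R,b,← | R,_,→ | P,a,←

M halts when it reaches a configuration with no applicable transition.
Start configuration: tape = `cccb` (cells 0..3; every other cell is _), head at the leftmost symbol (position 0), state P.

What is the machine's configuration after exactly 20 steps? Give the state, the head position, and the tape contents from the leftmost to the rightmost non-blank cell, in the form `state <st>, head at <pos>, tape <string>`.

state P, head at 0, tape b_abb

state=P head=0 tape=_[c]ccb   (P,c)→(R,b,→)
state=R head=1 tape=_b[c]cb   (R,c)→(R,_,→)
state=R head=2 tape=_b_[c]b   (R,c)→(R,_,→)
state=R head=3 tape=_b__[b]   (R,b)→(R,b,←)
state=R head=2 tape=_b_[_]b   (R,_)→(P,a,←)
state=P head=1 tape=_b[_]ab   (P,_)→(P,c,←)
state=P head=0 tape=_[b]cab   (P,b)→(Q,_,←)
state=Q head=-1 tape=[_]_cab   (Q,_)→(P,c,→)
state=P head=0 tape=c[_]cab   (P,_)→(P,c,←)
state=P head=-1 tape=[c]ccab   (P,c)→(R,b,→)
state=R head=0 tape=b[c]cab   (R,c)→(R,_,→)
state=R head=1 tape=b_[c]ab   (R,c)→(R,_,→)
state=R head=2 tape=b__[a]b   (R,a)→(Q,c,←)
state=Q head=1 tape=b_[_]cb   (Q,_)→(P,c,→)
state=P head=2 tape=b_c[c]b   (P,c)→(R,b,→)
state=R head=3 tape=b_cb[b]   (R,b)→(R,b,←)
state=R head=2 tape=b_c[b]b   (R,b)→(R,b,←)
state=R head=1 tape=b_[c]bb   (R,c)→(R,_,→)
state=R head=2 tape=b__[b]b   (R,b)→(R,b,←)
state=R head=1 tape=b_[_]bb   (R,_)→(P,a,←)
state=P head=0 tape=b[_]abb
After 20 steps: state P, head at 0, tape b_abb.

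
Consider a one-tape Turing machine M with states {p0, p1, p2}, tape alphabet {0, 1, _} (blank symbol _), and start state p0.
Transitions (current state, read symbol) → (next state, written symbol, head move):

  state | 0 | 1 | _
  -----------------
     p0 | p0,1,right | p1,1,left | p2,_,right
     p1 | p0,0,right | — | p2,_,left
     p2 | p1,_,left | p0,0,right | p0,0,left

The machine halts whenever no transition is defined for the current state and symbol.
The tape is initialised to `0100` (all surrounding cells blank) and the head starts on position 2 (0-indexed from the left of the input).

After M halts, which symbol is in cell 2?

state=p0 head=2 tape=01[0]0__   (p0,0)→(p0,1,right)
state=p0 head=3 tape=011[0]__   (p0,0)→(p0,1,right)
state=p0 head=4 tape=0111[_]_   (p0,_)→(p2,_,right)
state=p2 head=5 tape=0111_[_]   (p2,_)→(p0,0,left)
state=p0 head=4 tape=0111[_]0   (p0,_)→(p2,_,right)
state=p2 head=5 tape=0111_[0]   (p2,0)→(p1,_,left)
state=p1 head=4 tape=0111[_]_   (p1,_)→(p2,_,left)
state=p2 head=3 tape=011[1]__   (p2,1)→(p0,0,right)
state=p0 head=4 tape=0110[_]_   (p0,_)→(p2,_,right)
state=p2 head=5 tape=0110_[_]   (p2,_)→(p0,0,left)
state=p0 head=4 tape=0110[_]0   (p0,_)→(p2,_,right)
state=p2 head=5 tape=0110_[0]   (p2,0)→(p1,_,left)
state=p1 head=4 tape=0110[_]_   (p1,_)→(p2,_,left)
state=p2 head=3 tape=011[0]__   (p2,0)→(p1,_,left)
state=p1 head=2 tape=01[1]___
Cell 2 holds 1 when M halts.

1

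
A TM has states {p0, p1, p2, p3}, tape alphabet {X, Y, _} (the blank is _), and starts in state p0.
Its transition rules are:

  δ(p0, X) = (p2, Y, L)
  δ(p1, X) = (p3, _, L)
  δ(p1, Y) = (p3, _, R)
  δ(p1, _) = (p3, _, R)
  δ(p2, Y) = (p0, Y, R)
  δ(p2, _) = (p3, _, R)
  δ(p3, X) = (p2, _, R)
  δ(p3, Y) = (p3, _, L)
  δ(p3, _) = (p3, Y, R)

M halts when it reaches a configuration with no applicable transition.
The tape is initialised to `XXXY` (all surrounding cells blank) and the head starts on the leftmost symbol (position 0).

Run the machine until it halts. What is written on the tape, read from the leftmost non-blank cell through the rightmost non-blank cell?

state=p0 head=0 tape=_[X]XXY   (p0,X)→(p2,Y,L)
state=p2 head=-1 tape=[_]YXXY   (p2,_)→(p3,_,R)
state=p3 head=0 tape=_[Y]XXY   (p3,Y)→(p3,_,L)
state=p3 head=-1 tape=[_]_XXY   (p3,_)→(p3,Y,R)
state=p3 head=0 tape=Y[_]XXY   (p3,_)→(p3,Y,R)
state=p3 head=1 tape=YY[X]XY   (p3,X)→(p2,_,R)
state=p2 head=2 tape=YY_[X]Y
The non-blank tape span at halt is YY_XY.

YY_XY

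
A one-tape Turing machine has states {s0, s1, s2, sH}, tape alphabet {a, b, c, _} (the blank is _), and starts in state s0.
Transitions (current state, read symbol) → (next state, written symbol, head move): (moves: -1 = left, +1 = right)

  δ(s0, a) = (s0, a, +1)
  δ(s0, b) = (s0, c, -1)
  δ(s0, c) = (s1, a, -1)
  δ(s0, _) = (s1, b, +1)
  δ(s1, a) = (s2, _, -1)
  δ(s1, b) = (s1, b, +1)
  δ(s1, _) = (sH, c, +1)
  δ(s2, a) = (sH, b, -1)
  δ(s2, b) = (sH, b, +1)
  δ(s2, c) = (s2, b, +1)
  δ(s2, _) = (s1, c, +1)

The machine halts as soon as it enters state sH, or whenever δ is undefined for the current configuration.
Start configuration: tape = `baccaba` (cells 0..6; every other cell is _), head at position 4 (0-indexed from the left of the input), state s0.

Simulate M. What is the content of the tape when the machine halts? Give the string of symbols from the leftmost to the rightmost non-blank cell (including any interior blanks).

state=s0 head=4 tape=bacc[a]ba__   (s0,a)→(s0,a,+1)
state=s0 head=5 tape=bacca[b]a__   (s0,b)→(s0,c,-1)
state=s0 head=4 tape=bacc[a]ca__   (s0,a)→(s0,a,+1)
state=s0 head=5 tape=bacca[c]a__   (s0,c)→(s1,a,-1)
state=s1 head=4 tape=bacc[a]aa__   (s1,a)→(s2,_,-1)
state=s2 head=3 tape=bac[c]_aa__   (s2,c)→(s2,b,+1)
state=s2 head=4 tape=bacb[_]aa__   (s2,_)→(s1,c,+1)
state=s1 head=5 tape=bacbc[a]a__   (s1,a)→(s2,_,-1)
state=s2 head=4 tape=bacb[c]_a__   (s2,c)→(s2,b,+1)
state=s2 head=5 tape=bacbb[_]a__   (s2,_)→(s1,c,+1)
state=s1 head=6 tape=bacbbc[a]__   (s1,a)→(s2,_,-1)
state=s2 head=5 tape=bacbb[c]___   (s2,c)→(s2,b,+1)
state=s2 head=6 tape=bacbbb[_]__   (s2,_)→(s1,c,+1)
state=s1 head=7 tape=bacbbbc[_]_   (s1,_)→(sH,c,+1)
state=sH head=8 tape=bacbbbcc[_]
The non-blank tape span at halt is bacbbbcc.

bacbbbcc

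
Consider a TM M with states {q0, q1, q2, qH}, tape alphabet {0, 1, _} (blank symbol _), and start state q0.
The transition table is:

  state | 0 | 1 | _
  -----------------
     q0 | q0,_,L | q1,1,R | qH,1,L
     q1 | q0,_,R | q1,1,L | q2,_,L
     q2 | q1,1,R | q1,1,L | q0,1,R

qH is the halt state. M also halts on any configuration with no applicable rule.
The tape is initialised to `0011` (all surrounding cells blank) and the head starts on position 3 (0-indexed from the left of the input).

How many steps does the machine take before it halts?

15

q0 | __001[1]_   read 1 → write 1, move R, go to q1
q1 | __0011[_]   read _ → write _, move L, go to q2
q2 | __001[1]_   read 1 → write 1, move L, go to q1
q1 | __00[1]1_   read 1 → write 1, move L, go to q1
q1 | __0[0]11_   read 0 → write _, move R, go to q0
q0 | __0_[1]1_   read 1 → write 1, move R, go to q1
q1 | __0_1[1]_   read 1 → write 1, move L, go to q1
q1 | __0_[1]1_   read 1 → write 1, move L, go to q1
q1 | __0[_]11_   read _ → write _, move L, go to q2
q2 | __[0]_11_   read 0 → write 1, move R, go to q1
q1 | __1[_]11_   read _ → write _, move L, go to q2
q2 | __[1]_11_   read 1 → write 1, move L, go to q1
q1 | _[_]1_11_   read _ → write _, move L, go to q2
q2 | [_]_1_11_   read _ → write 1, move R, go to q0
q0 | 1[_]1_11_   read _ → write 1, move L, go to qH
qH | [1]11_11_
M halts after 15 transitions.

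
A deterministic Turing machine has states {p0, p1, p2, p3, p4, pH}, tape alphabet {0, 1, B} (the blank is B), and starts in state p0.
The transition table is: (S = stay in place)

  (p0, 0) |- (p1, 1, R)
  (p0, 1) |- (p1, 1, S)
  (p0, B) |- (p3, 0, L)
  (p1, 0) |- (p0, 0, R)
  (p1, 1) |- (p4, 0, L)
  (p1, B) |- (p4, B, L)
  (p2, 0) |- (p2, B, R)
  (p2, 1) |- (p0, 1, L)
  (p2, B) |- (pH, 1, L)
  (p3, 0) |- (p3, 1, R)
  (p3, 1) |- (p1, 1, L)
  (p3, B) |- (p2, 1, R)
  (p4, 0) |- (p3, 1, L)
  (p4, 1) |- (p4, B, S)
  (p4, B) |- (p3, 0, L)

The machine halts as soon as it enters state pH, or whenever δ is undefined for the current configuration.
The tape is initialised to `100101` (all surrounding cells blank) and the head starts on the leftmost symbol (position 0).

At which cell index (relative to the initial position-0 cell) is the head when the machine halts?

-4

p0 | BBBBB[1]00101   read 1 → write 1, move S, go to p1
p1 | BBBBB[1]00101   read 1 → write 0, move L, go to p4
p4 | BBBB[B]000101   read B → write 0, move L, go to p3
p3 | BBB[B]0000101   read B → write 1, move R, go to p2
p2 | BBB1[0]000101   read 0 → write B, move R, go to p2
p2 | BBB1B[0]00101   read 0 → write B, move R, go to p2
p2 | BBB1BB[0]0101   read 0 → write B, move R, go to p2
p2 | BBB1BBB[0]101   read 0 → write B, move R, go to p2
p2 | BBB1BBBB[1]01   read 1 → write 1, move L, go to p0
p0 | BBB1BBB[B]101   read B → write 0, move L, go to p3
p3 | BBB1BB[B]0101   read B → write 1, move R, go to p2
p2 | BBB1BB1[0]101   read 0 → write B, move R, go to p2
p2 | BBB1BB1B[1]01   read 1 → write 1, move L, go to p0
p0 | BBB1BB1[B]101   read B → write 0, move L, go to p3
p3 | BBB1BB[1]0101   read 1 → write 1, move L, go to p1
p1 | BBB1B[B]10101   read B → write B, move L, go to p4
p4 | BBB1[B]B10101   read B → write 0, move L, go to p3
p3 | BBB[1]0B10101   read 1 → write 1, move L, go to p1
p1 | BB[B]10B10101   read B → write B, move L, go to p4
p4 | B[B]B10B10101   read B → write 0, move L, go to p3
p3 | [B]0B10B10101   read B → write 1, move R, go to p2
p2 | 1[0]B10B10101   read 0 → write B, move R, go to p2
p2 | 1B[B]10B10101   read B → write 1, move L, go to pH
pH | 1[B]110B10101
At halt the head is at cell -4.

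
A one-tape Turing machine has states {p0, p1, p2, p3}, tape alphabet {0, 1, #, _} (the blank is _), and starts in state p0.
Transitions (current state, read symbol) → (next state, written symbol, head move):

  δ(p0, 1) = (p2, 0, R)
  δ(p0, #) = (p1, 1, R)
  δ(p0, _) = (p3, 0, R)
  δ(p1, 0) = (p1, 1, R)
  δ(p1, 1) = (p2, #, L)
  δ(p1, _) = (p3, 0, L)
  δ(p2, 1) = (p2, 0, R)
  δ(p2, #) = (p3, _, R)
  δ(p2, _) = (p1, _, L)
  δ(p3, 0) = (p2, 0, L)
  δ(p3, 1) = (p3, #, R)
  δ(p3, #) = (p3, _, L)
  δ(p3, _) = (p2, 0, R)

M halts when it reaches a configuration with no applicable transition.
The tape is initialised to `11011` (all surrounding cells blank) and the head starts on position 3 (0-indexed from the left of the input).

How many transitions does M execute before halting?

p0 | 110[1]1_   read 1 → write 0, move R, go to p2
p2 | 1100[1]_   read 1 → write 0, move R, go to p2
p2 | 11000[_]   read _ → write _, move L, go to p1
p1 | 1100[0]_   read 0 → write 1, move R, go to p1
p1 | 11001[_]   read _ → write 0, move L, go to p3
p3 | 1100[1]0   read 1 → write #, move R, go to p3
p3 | 1100#[0]   read 0 → write 0, move L, go to p2
p2 | 1100[#]0   read # → write _, move R, go to p3
p3 | 1100_[0]   read 0 → write 0, move L, go to p2
p2 | 1100[_]0   read _ → write _, move L, go to p1
p1 | 110[0]_0   read 0 → write 1, move R, go to p1
p1 | 1101[_]0   read _ → write 0, move L, go to p3
p3 | 110[1]00   read 1 → write #, move R, go to p3
p3 | 110#[0]0   read 0 → write 0, move L, go to p2
p2 | 110[#]00   read # → write _, move R, go to p3
p3 | 110_[0]0   read 0 → write 0, move L, go to p2
p2 | 110[_]00   read _ → write _, move L, go to p1
p1 | 11[0]_00   read 0 → write 1, move R, go to p1
p1 | 111[_]00   read _ → write 0, move L, go to p3
p3 | 11[1]000   read 1 → write #, move R, go to p3
p3 | 11#[0]00   read 0 → write 0, move L, go to p2
p2 | 11[#]000   read # → write _, move R, go to p3
p3 | 11_[0]00   read 0 → write 0, move L, go to p2
p2 | 11[_]000   read _ → write _, move L, go to p1
p1 | 1[1]_000   read 1 → write #, move L, go to p2
p2 | [1]#_000   read 1 → write 0, move R, go to p2
p2 | 0[#]_000   read # → write _, move R, go to p3
p3 | 0_[_]000   read _ → write 0, move R, go to p2
p2 | 0_0[0]00
M halts after 28 transitions.

28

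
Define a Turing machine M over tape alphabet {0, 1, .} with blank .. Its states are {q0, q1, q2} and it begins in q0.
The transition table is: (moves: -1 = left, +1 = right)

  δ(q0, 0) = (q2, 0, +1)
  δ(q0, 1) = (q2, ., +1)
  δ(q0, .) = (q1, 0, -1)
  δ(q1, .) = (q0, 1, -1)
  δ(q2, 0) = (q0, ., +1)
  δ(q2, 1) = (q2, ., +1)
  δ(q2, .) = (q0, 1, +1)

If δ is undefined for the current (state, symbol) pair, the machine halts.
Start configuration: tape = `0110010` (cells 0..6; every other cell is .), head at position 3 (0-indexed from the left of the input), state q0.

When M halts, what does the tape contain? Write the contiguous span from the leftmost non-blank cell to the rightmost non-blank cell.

q0 | 011[0]010..   read 0 → write 0, move +1, go to q2
q2 | 0110[0]10..   read 0 → write ., move +1, go to q0
q0 | 0110.[1]0..   read 1 → write ., move +1, go to q2
q2 | 0110..[0]..   read 0 → write ., move +1, go to q0
q0 | 0110...[.].   read . → write 0, move -1, go to q1
q1 | 0110..[.]0.   read . → write 1, move -1, go to q0
q0 | 0110.[.]10.   read . → write 0, move -1, go to q1
q1 | 0110[.]010.   read . → write 1, move -1, go to q0
q0 | 011[0]1010.   read 0 → write 0, move +1, go to q2
q2 | 0110[1]010.   read 1 → write ., move +1, go to q2
q2 | 0110.[0]10.   read 0 → write ., move +1, go to q0
q0 | 0110..[1]0.   read 1 → write ., move +1, go to q2
q2 | 0110...[0].   read 0 → write ., move +1, go to q0
q0 | 0110....[.]   read . → write 0, move -1, go to q1
q1 | 0110...[.]0   read . → write 1, move -1, go to q0
q0 | 0110..[.]10   read . → write 0, move -1, go to q1
q1 | 0110.[.]010   read . → write 1, move -1, go to q0
q0 | 0110[.]1010   read . → write 0, move -1, go to q1
q1 | 011[0]01010
The non-blank tape span at halt is 011001010.

011001010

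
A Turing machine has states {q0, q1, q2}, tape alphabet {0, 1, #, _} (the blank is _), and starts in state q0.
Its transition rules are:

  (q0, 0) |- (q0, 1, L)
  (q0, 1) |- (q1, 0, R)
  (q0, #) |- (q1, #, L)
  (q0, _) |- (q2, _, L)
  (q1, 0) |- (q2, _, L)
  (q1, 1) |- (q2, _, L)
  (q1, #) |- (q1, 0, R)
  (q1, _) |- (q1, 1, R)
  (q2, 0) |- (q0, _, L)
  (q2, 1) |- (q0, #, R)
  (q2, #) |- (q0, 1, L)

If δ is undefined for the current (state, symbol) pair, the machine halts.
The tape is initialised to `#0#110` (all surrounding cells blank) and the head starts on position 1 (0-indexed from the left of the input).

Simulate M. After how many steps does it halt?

28

state=q0 head=1 tape=___#[0]#110   (q0,0)→(q0,1,L)
state=q0 head=0 tape=___[#]1#110   (q0,#)→(q1,#,L)
state=q1 head=-1 tape=__[_]#1#110   (q1,_)→(q1,1,R)
state=q1 head=0 tape=__1[#]1#110   (q1,#)→(q1,0,R)
state=q1 head=1 tape=__10[1]#110   (q1,1)→(q2,_,L)
state=q2 head=0 tape=__1[0]_#110   (q2,0)→(q0,_,L)
state=q0 head=-1 tape=__[1]__#110   (q0,1)→(q1,0,R)
state=q1 head=0 tape=__0[_]_#110   (q1,_)→(q1,1,R)
state=q1 head=1 tape=__01[_]#110   (q1,_)→(q1,1,R)
state=q1 head=2 tape=__011[#]110   (q1,#)→(q1,0,R)
state=q1 head=3 tape=__0110[1]10   (q1,1)→(q2,_,L)
state=q2 head=2 tape=__011[0]_10   (q2,0)→(q0,_,L)
state=q0 head=1 tape=__01[1]__10   (q0,1)→(q1,0,R)
state=q1 head=2 tape=__010[_]_10   (q1,_)→(q1,1,R)
state=q1 head=3 tape=__0101[_]10   (q1,_)→(q1,1,R)
state=q1 head=4 tape=__01011[1]0   (q1,1)→(q2,_,L)
state=q2 head=3 tape=__0101[1]_0   (q2,1)→(q0,#,R)
state=q0 head=4 tape=__0101#[_]0   (q0,_)→(q2,_,L)
state=q2 head=3 tape=__0101[#]_0   (q2,#)→(q0,1,L)
state=q0 head=2 tape=__010[1]1_0   (q0,1)→(q1,0,R)
state=q1 head=3 tape=__0100[1]_0   (q1,1)→(q2,_,L)
state=q2 head=2 tape=__010[0]__0   (q2,0)→(q0,_,L)
state=q0 head=1 tape=__01[0]___0   (q0,0)→(q0,1,L)
state=q0 head=0 tape=__0[1]1___0   (q0,1)→(q1,0,R)
state=q1 head=1 tape=__00[1]___0   (q1,1)→(q2,_,L)
state=q2 head=0 tape=__0[0]____0   (q2,0)→(q0,_,L)
state=q0 head=-1 tape=__[0]_____0   (q0,0)→(q0,1,L)
state=q0 head=-2 tape=_[_]1_____0   (q0,_)→(q2,_,L)
state=q2 head=-3 tape=[_]_1_____0
M halts after 28 transitions.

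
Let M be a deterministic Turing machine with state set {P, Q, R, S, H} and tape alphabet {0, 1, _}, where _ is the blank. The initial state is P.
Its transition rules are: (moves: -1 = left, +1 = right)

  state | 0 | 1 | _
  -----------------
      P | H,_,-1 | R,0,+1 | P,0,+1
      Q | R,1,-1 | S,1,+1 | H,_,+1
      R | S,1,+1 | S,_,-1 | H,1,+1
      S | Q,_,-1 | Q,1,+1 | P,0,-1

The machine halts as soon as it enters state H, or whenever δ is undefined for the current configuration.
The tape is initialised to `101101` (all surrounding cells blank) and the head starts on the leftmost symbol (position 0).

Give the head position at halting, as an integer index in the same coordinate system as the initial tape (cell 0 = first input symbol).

state=P head=0 tape=[1]01101__   (P,1)→(R,0,+1)
state=R head=1 tape=0[0]1101__   (R,0)→(S,1,+1)
state=S head=2 tape=01[1]101__   (S,1)→(Q,1,+1)
state=Q head=3 tape=011[1]01__   (Q,1)→(S,1,+1)
state=S head=4 tape=0111[0]1__   (S,0)→(Q,_,-1)
state=Q head=3 tape=011[1]_1__   (Q,1)→(S,1,+1)
state=S head=4 tape=0111[_]1__   (S,_)→(P,0,-1)
state=P head=3 tape=011[1]01__   (P,1)→(R,0,+1)
state=R head=4 tape=0110[0]1__   (R,0)→(S,1,+1)
state=S head=5 tape=01101[1]__   (S,1)→(Q,1,+1)
state=Q head=6 tape=011011[_]_   (Q,_)→(H,_,+1)
state=H head=7 tape=011011_[_]
At halt the head is at cell 7.

7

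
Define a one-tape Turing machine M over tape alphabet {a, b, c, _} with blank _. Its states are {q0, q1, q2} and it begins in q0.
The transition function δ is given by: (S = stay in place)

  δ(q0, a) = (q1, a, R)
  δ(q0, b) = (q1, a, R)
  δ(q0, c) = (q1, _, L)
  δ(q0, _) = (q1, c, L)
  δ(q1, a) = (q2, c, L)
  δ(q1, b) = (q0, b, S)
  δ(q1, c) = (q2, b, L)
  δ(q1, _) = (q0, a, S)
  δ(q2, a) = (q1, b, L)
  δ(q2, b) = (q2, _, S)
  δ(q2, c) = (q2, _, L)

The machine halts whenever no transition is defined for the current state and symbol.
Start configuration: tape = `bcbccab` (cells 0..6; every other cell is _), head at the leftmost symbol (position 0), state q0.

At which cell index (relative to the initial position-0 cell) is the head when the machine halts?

state=q0 head=0 tape=__[b]cbccab   (q0,b)→(q1,a,R)
state=q1 head=1 tape=__a[c]bccab   (q1,c)→(q2,b,L)
state=q2 head=0 tape=__[a]bbccab   (q2,a)→(q1,b,L)
state=q1 head=-1 tape=_[_]bbbccab   (q1,_)→(q0,a,S)
state=q0 head=-1 tape=_[a]bbbccab   (q0,a)→(q1,a,R)
state=q1 head=0 tape=_a[b]bbccab   (q1,b)→(q0,b,S)
state=q0 head=0 tape=_a[b]bbccab   (q0,b)→(q1,a,R)
state=q1 head=1 tape=_aa[b]bccab   (q1,b)→(q0,b,S)
state=q0 head=1 tape=_aa[b]bccab   (q0,b)→(q1,a,R)
state=q1 head=2 tape=_aaa[b]ccab   (q1,b)→(q0,b,S)
state=q0 head=2 tape=_aaa[b]ccab   (q0,b)→(q1,a,R)
state=q1 head=3 tape=_aaaa[c]cab   (q1,c)→(q2,b,L)
state=q2 head=2 tape=_aaa[a]bcab   (q2,a)→(q1,b,L)
state=q1 head=1 tape=_aa[a]bbcab   (q1,a)→(q2,c,L)
state=q2 head=0 tape=_a[a]cbbcab   (q2,a)→(q1,b,L)
state=q1 head=-1 tape=_[a]bcbbcab   (q1,a)→(q2,c,L)
state=q2 head=-2 tape=[_]cbcbbcab
At halt the head is at cell -2.

-2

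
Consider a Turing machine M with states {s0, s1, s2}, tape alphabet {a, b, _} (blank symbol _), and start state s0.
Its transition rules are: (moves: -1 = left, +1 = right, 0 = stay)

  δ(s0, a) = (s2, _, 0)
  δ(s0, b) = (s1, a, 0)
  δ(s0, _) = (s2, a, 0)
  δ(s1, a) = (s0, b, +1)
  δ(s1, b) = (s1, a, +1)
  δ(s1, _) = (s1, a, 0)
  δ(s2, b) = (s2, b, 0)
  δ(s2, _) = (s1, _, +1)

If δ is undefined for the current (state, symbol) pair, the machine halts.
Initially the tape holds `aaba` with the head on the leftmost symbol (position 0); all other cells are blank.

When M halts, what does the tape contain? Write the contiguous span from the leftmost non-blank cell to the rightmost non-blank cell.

bb_ba

state=s0 head=0 tape=[a]aba__   (s0,a)→(s2,_,0)
state=s2 head=0 tape=[_]aba__   (s2,_)→(s1,_,+1)
state=s1 head=1 tape=_[a]ba__   (s1,a)→(s0,b,+1)
state=s0 head=2 tape=_b[b]a__   (s0,b)→(s1,a,0)
state=s1 head=2 tape=_b[a]a__   (s1,a)→(s0,b,+1)
state=s0 head=3 tape=_bb[a]__   (s0,a)→(s2,_,0)
state=s2 head=3 tape=_bb[_]__   (s2,_)→(s1,_,+1)
state=s1 head=4 tape=_bb_[_]_   (s1,_)→(s1,a,0)
state=s1 head=4 tape=_bb_[a]_   (s1,a)→(s0,b,+1)
state=s0 head=5 tape=_bb_b[_]   (s0,_)→(s2,a,0)
state=s2 head=5 tape=_bb_b[a]
The non-blank tape span at halt is bb_ba.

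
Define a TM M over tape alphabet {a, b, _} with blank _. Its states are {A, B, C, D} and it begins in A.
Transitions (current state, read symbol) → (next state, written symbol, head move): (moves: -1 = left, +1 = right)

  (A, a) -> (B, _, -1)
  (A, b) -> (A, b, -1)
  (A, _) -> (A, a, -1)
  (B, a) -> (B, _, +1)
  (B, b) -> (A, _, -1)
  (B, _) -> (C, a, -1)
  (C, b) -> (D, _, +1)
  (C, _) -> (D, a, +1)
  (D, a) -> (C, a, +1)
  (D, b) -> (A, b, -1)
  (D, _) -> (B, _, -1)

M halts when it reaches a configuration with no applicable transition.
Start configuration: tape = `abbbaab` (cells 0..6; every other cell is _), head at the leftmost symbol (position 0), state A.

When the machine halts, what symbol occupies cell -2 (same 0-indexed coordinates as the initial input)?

state=A head=0 tape=__[a]bbbaab   (A,a)→(B,_,-1)
state=B head=-1 tape=_[_]_bbbaab   (B,_)→(C,a,-1)
state=C head=-2 tape=[_]a_bbbaab   (C,_)→(D,a,+1)
state=D head=-1 tape=a[a]_bbbaab   (D,a)→(C,a,+1)
state=C head=0 tape=aa[_]bbbaab   (C,_)→(D,a,+1)
state=D head=1 tape=aaa[b]bbaab   (D,b)→(A,b,-1)
state=A head=0 tape=aa[a]bbbaab   (A,a)→(B,_,-1)
state=B head=-1 tape=a[a]_bbbaab   (B,a)→(B,_,+1)
state=B head=0 tape=a_[_]bbbaab   (B,_)→(C,a,-1)
state=C head=-1 tape=a[_]abbbaab   (C,_)→(D,a,+1)
state=D head=0 tape=aa[a]bbbaab   (D,a)→(C,a,+1)
state=C head=1 tape=aaa[b]bbaab   (C,b)→(D,_,+1)
state=D head=2 tape=aaa_[b]baab   (D,b)→(A,b,-1)
state=A head=1 tape=aaa[_]bbaab   (A,_)→(A,a,-1)
state=A head=0 tape=aa[a]abbaab   (A,a)→(B,_,-1)
state=B head=-1 tape=a[a]_abbaab   (B,a)→(B,_,+1)
state=B head=0 tape=a_[_]abbaab   (B,_)→(C,a,-1)
state=C head=-1 tape=a[_]aabbaab   (C,_)→(D,a,+1)
state=D head=0 tape=aa[a]abbaab   (D,a)→(C,a,+1)
state=C head=1 tape=aaa[a]bbaab
Cell -2 holds a when M halts.

a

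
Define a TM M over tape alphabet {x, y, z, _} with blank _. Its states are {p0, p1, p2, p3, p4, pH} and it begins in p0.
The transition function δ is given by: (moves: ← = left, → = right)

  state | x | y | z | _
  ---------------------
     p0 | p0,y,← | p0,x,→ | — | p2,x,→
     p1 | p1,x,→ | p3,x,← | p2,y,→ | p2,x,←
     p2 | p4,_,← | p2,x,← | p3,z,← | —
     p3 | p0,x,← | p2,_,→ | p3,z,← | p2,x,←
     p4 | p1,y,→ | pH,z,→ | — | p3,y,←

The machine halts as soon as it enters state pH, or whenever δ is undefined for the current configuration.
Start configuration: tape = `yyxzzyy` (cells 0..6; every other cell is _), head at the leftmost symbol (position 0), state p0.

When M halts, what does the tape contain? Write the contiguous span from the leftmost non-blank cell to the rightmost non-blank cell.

state=p0 head=0 tape=____[y]yxzzyy   (p0,y)→(p0,x,→)
state=p0 head=1 tape=____x[y]xzzyy   (p0,y)→(p0,x,→)
state=p0 head=2 tape=____xx[x]zzyy   (p0,x)→(p0,y,←)
state=p0 head=1 tape=____x[x]yzzyy   (p0,x)→(p0,y,←)
state=p0 head=0 tape=____[x]yyzzyy   (p0,x)→(p0,y,←)
state=p0 head=-1 tape=___[_]yyyzzyy   (p0,_)→(p2,x,→)
state=p2 head=0 tape=___x[y]yyzzyy   (p2,y)→(p2,x,←)
state=p2 head=-1 tape=___[x]xyyzzyy   (p2,x)→(p4,_,←)
state=p4 head=-2 tape=__[_]_xyyzzyy   (p4,_)→(p3,y,←)
state=p3 head=-3 tape=_[_]y_xyyzzyy   (p3,_)→(p2,x,←)
state=p2 head=-4 tape=[_]xy_xyyzzyy
The non-blank tape span at halt is xy_xyyzzyy.

xy_xyyzzyy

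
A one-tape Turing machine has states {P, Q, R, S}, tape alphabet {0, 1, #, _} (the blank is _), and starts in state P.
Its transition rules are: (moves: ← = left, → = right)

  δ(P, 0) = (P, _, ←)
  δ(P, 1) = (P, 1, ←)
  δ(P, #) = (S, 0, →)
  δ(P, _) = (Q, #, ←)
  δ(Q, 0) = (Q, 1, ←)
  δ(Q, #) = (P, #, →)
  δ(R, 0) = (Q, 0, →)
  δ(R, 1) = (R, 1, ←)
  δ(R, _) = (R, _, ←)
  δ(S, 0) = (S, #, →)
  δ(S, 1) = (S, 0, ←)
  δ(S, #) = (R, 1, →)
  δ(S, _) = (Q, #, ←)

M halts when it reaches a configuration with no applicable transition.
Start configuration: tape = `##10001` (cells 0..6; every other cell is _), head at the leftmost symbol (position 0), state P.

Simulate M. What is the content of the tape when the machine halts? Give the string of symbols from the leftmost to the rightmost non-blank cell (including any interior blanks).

state=P head=0 tape=[#]#10001   (P,#)→(S,0,→)
state=S head=1 tape=0[#]10001   (S,#)→(R,1,→)
state=R head=2 tape=01[1]0001   (R,1)→(R,1,←)
state=R head=1 tape=0[1]10001   (R,1)→(R,1,←)
state=R head=0 tape=[0]110001   (R,0)→(Q,0,→)
state=Q head=1 tape=0[1]10001
The non-blank tape span at halt is 0110001.

0110001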